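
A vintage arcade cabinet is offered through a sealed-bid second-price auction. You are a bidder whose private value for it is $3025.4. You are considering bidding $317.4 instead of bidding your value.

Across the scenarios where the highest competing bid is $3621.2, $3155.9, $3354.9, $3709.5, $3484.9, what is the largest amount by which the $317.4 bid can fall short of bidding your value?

$0

$3621.2: same outcome either way → loss $0.
$3155.9: same outcome either way → loss $0.
$3354.9: same outcome either way → loss $0.
$3709.5: same outcome either way → loss $0.
$3484.9: same outcome either way → loss $0.
Maximum loss: $0.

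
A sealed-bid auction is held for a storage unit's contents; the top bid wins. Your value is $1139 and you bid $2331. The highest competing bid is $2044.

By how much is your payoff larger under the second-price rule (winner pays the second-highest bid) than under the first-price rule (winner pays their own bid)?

$287

You have the highest bid, so you win under either rule.
Second-price: pay $2044 → payoff −$905.
First-price: pay your own bid $2331 → payoff −$1192.
Difference = −$905 − (−$1192) = $287.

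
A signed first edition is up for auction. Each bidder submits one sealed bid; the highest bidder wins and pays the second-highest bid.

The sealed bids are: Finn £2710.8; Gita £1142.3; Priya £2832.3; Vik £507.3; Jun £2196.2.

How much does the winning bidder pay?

Highest bid: Priya at £2832.3, so Priya wins.
Second-highest bid: Finn at £2710.8 — that is the price the winner pays.

£2710.8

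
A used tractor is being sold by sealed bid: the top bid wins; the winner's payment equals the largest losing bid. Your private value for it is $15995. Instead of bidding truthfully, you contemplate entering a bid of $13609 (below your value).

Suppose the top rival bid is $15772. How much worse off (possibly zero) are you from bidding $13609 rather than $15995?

Bidding your value $15995: you win (since $15995 > $15772) and pay $15772. Payoff $223.
Bidding $13609: you lose. Payoff $0.
The competing bid $15772 lies between your shaded bid and your value, so underbidding forfeits an item you could have won at a profitable price.
Loss from deviating = $223 − ($0) = $223.

$223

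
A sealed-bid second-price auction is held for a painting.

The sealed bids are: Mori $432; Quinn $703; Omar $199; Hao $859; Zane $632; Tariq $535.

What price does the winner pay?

Highest bid: Hao at $859, so Hao wins.
Second-highest bid: Quinn at $703 — that is the price the winner pays.

$703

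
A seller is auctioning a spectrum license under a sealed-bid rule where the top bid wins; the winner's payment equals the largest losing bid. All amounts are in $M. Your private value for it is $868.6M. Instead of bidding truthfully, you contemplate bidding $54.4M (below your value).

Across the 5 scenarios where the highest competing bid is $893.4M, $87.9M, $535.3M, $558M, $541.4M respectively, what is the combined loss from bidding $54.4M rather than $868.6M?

$1751.8M

The deviation costs you only when the competing bid falls strictly between $54.4M and $868.6M; elsewhere both bids give the same outcome.
$893.4M: outcomes coincide → loss $0M.
$87.9M: truthful payoff $780.7M, deviation payoff $0M → loss $780.7M.
$535.3M: truthful payoff $333.3M, deviation payoff $0M → loss $333.3M.
$558M: truthful payoff $310.6M, deviation payoff $0M → loss $310.6M.
$541.4M: truthful payoff $327.2M, deviation payoff $0M → loss $327.2M.
Total loss = $780.7M + $333.3M + $310.6M + $327.2M = $1751.8M.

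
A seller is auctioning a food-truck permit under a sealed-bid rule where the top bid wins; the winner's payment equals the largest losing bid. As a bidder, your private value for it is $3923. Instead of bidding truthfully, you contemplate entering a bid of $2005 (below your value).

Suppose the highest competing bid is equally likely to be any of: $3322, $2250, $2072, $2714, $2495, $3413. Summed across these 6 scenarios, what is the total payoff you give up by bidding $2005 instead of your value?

The deviation costs you only when the competing bid falls strictly between $2005 and $3923; elsewhere both bids give the same outcome.
$3322: truthful payoff $601, deviation payoff $0 → loss $601.
$2250: truthful payoff $1673, deviation payoff $0 → loss $1673.
$2072: truthful payoff $1851, deviation payoff $0 → loss $1851.
$2714: truthful payoff $1209, deviation payoff $0 → loss $1209.
$2495: truthful payoff $1428, deviation payoff $0 → loss $1428.
$3413: truthful payoff $510, deviation payoff $0 → loss $510.
Total loss = $601 + $1673 + $1851 + $1209 + $1428 + $510 = $7272.
Truthful bidding weakly dominates here: raising your bid can only win items priced above your value, and lowering it can only forfeit items priced below.

$7272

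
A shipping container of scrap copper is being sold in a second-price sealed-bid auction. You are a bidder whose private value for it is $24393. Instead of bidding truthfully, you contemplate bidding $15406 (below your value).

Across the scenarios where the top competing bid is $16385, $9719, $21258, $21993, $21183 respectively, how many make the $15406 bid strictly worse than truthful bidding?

The deviation hurts exactly when the highest competing bid lies strictly between $15406 and $24393 — underbidding then forfeits a profitable win.
$16385: inside the interval → strictly worse (loss $8008).
$9719: below both → same outcome either way.
$21258: inside the interval → strictly worse (loss $3135).
$21993: inside the interval → strictly worse (loss $2400).
$21183: inside the interval → strictly worse (loss $3210).
Count: 4.

4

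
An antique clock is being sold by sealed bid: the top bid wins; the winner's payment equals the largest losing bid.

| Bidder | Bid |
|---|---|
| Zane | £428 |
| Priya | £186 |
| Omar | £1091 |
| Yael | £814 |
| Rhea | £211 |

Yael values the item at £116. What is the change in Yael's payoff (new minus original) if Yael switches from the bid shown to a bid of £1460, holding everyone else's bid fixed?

−£975

The highest bid among the other bidders is £1091; Yael's bid doesn't change that.
Original bid £814: Yael is not highest (top rival bid is £1091); payoff £0.
Alternative bid £1460: Yael is highest, pays the top rival bid £1091; payoff £116 − £1091 = −£975.
Change in payoff = −£975 − (£0) = −£975.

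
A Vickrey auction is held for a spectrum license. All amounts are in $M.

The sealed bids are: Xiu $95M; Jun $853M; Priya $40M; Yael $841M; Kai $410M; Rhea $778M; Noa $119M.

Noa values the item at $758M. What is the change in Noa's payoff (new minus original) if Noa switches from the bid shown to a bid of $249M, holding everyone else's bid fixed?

$0M

The highest bid among the other bidders is $853M; Noa's bid doesn't change that.
Original bid $119M: Noa is not highest (top rival bid is $853M); payoff $0M.
Alternative bid $249M: Noa is not highest (top rival bid is $853M); payoff $0M.
Change in payoff = $0M − ($0M) = $0M.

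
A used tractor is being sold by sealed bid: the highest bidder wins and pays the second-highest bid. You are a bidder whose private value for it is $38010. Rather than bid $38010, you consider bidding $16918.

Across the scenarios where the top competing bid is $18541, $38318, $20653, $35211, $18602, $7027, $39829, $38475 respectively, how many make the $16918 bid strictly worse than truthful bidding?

The deviation hurts exactly when the highest competing bid lies strictly between $16918 and $38010 — underbidding then forfeits a profitable win.
$18541: inside the interval → strictly worse (loss $19469).
$38318: above both → same outcome either way.
$20653: inside the interval → strictly worse (loss $17357).
$35211: inside the interval → strictly worse (loss $2799).
$18602: inside the interval → strictly worse (loss $19408).
$7027: below both → same outcome either way.
$39829: above both → same outcome either way.
$38475: above both → same outcome either way.
Count: 4.

4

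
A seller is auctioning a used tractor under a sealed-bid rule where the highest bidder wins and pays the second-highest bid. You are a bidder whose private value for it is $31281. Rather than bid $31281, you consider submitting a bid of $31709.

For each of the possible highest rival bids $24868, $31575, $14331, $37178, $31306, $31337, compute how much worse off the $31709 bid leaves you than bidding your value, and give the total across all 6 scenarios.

The deviation costs you only when the competing bid falls strictly between $31281 and $31709; elsewhere both bids give the same outcome.
$24868: outcomes coincide → loss $0.
$31575: truthful payoff $0, deviation payoff −$294 → loss $294.
$14331: outcomes coincide → loss $0.
$37178: outcomes coincide → loss $0.
$31306: truthful payoff $0, deviation payoff −$25 → loss $25.
$31337: truthful payoff $0, deviation payoff −$56 → loss $56.
Total loss = $294 + $25 + $56 = $375.

$375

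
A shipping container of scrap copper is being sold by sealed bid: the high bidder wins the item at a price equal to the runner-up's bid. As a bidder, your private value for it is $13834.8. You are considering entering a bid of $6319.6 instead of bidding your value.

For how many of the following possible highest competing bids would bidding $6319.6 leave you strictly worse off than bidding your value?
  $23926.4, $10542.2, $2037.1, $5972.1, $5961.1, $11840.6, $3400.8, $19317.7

2

The deviation hurts exactly when the highest competing bid lies strictly between $6319.6 and $13834.8 — underbidding then forfeits a profitable win.
$23926.4: above both → same outcome either way.
$10542.2: inside the interval → strictly worse (loss $3292.6).
$2037.1: below both → same outcome either way.
$5972.1: below both → same outcome either way.
$5961.1: below both → same outcome either way.
$11840.6: inside the interval → strictly worse (loss $1994.2).
$3400.8: below both → same outcome either way.
$19317.7: above both → same outcome either way.
Count: 2.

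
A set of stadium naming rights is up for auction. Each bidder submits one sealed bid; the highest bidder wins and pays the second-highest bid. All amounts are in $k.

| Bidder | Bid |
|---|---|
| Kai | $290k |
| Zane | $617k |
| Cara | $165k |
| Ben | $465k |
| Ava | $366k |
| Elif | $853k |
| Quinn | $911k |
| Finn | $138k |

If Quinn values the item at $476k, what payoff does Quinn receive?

Highest bid: Quinn at $911k, so Quinn wins.
Second-highest bid: Elif at $853k — that is the price the winner pays.
Quinn's payoff = value − price = $476k − $853k = −$377k.

−$377k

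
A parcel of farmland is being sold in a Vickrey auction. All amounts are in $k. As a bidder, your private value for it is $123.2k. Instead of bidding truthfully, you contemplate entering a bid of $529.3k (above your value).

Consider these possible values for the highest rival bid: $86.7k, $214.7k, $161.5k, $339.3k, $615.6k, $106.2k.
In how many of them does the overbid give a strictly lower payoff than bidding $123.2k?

3

The deviation hurts exactly when the highest competing bid lies strictly between $123.2k and $529.3k — overbidding then wins at a price above your value.
$86.7k: below both → same outcome either way.
$214.7k: inside the interval → strictly worse (loss $91.5k).
$161.5k: inside the interval → strictly worse (loss $38.3k).
$339.3k: inside the interval → strictly worse (loss $216.1k).
$615.6k: above both → same outcome either way.
$106.2k: below both → same outcome either way.
Count: 3.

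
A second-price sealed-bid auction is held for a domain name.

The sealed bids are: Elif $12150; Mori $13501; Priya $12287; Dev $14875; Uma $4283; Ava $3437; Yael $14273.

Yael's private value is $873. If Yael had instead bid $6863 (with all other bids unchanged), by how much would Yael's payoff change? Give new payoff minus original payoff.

$0

The highest bid among the other bidders is $14875; Yael's bid doesn't change that.
Original bid $14273: Yael is not highest (top rival bid is $14875); payoff $0.
Alternative bid $6863: Yael is not highest (top rival bid is $14875); payoff $0.
Change in payoff = $0 − ($0) = $0.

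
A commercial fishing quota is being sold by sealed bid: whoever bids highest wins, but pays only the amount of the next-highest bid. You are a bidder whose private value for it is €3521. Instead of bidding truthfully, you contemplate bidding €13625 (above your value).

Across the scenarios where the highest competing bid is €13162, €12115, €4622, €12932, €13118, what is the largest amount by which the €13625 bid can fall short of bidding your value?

€13162: truthful gives €0, deviation gives −€9641 → loss €9641.
€12115: truthful gives €0, deviation gives −€8594 → loss €8594.
€4622: truthful gives €0, deviation gives −€1101 → loss €1101.
€12932: truthful gives €0, deviation gives −€9411 → loss €9411.
€13118: truthful gives €0, deviation gives −€9597 → loss €9597.
Maximum loss: €9641.

€9641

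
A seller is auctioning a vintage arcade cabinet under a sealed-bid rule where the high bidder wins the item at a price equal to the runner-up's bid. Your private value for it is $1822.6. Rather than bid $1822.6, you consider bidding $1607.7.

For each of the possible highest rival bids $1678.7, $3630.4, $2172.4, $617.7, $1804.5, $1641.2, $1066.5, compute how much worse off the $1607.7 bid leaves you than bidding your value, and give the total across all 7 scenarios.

The deviation costs you only when the competing bid falls strictly between $1607.7 and $1822.6; elsewhere both bids give the same outcome.
$1678.7: truthful payoff $143.9, deviation payoff $0 → loss $143.9.
$3630.4: outcomes coincide → loss $0.
$2172.4: outcomes coincide → loss $0.
$617.7: outcomes coincide → loss $0.
$1804.5: truthful payoff $18.1, deviation payoff $0 → loss $18.1.
$1641.2: truthful payoff $181.4, deviation payoff $0 → loss $181.4.
$1066.5: outcomes coincide → loss $0.
Total loss = $143.9 + $18.1 + $181.4 = $343.4.
Because the price is fixed by the runner-up's bid, deviating from your value can only change a good outcome into a bad one — never the reverse.

$343.4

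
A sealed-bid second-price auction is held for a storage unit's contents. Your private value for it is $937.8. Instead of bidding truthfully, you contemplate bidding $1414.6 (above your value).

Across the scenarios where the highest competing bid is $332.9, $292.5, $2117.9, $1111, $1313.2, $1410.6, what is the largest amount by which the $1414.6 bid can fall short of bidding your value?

$332.9: same outcome either way → loss $0.
$292.5: same outcome either way → loss $0.
$2117.9: same outcome either way → loss $0.
$1111: truthful gives $0, deviation gives −$173.2 → loss $173.2.
$1313.2: truthful gives $0, deviation gives −$375.4 → loss $375.4.
$1410.6: truthful gives $0, deviation gives −$472.8 → loss $472.8.
Maximum loss: $472.8.

$472.8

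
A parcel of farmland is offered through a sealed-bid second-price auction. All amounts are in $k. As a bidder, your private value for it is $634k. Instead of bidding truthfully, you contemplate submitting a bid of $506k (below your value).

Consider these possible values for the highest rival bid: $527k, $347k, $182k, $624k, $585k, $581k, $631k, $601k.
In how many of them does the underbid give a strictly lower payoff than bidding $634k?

6

The deviation hurts exactly when the highest competing bid lies strictly between $506k and $634k — underbidding then forfeits a profitable win.
$527k: inside the interval → strictly worse (loss $107k).
$347k: below both → same outcome either way.
$182k: below both → same outcome either way.
$624k: inside the interval → strictly worse (loss $10k).
$585k: inside the interval → strictly worse (loss $49k).
$581k: inside the interval → strictly worse (loss $53k).
$631k: inside the interval → strictly worse (loss $3k).
$601k: inside the interval → strictly worse (loss $33k).
Count: 6.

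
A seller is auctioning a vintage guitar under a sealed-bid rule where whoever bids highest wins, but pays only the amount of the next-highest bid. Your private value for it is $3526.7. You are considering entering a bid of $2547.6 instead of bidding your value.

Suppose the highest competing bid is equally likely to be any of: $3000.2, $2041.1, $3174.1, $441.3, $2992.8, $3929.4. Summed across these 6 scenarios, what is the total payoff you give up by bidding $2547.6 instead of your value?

$1413

The deviation costs you only when the competing bid falls strictly between $2547.6 and $3526.7; elsewhere both bids give the same outcome.
$3000.2: truthful payoff $526.5, deviation payoff $0 → loss $526.5.
$2041.1: outcomes coincide → loss $0.
$3174.1: truthful payoff $352.6, deviation payoff $0 → loss $352.6.
$441.3: outcomes coincide → loss $0.
$2992.8: truthful payoff $533.9, deviation payoff $0 → loss $533.9.
$3929.4: outcomes coincide → loss $0.
Total loss = $526.5 + $352.6 + $533.9 = $1413.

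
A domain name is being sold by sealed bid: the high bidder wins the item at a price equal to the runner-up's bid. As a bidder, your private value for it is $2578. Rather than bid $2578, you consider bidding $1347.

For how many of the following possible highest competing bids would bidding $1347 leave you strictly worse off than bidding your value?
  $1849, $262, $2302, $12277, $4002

The deviation hurts exactly when the highest competing bid lies strictly between $1347 and $2578 — underbidding then forfeits a profitable win.
$1849: inside the interval → strictly worse (loss $729).
$262: below both → same outcome either way.
$2302: inside the interval → strictly worse (loss $276).
$12277: above both → same outcome either way.
$4002: above both → same outcome either way.
Count: 2.

2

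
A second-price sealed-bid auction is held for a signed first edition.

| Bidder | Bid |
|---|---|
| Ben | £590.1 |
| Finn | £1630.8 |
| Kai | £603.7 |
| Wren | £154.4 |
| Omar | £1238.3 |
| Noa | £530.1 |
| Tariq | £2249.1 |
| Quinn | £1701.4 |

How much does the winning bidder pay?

Highest bid: Tariq at £2249.1, so Tariq wins.
Second-highest bid: Quinn at £1701.4 — that is the price the winner pays.

£1701.4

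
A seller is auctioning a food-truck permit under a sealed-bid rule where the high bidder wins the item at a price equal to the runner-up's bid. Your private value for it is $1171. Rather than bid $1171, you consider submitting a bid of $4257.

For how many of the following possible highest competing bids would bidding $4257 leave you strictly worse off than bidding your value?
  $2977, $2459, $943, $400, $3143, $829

The deviation hurts exactly when the highest competing bid lies strictly between $1171 and $4257 — overbidding then wins at a price above your value.
$2977: inside the interval → strictly worse (loss $1806).
$2459: inside the interval → strictly worse (loss $1288).
$943: below both → same outcome either way.
$400: below both → same outcome either way.
$3143: inside the interval → strictly worse (loss $1972).
$829: below both → same outcome either way.
Count: 3.

3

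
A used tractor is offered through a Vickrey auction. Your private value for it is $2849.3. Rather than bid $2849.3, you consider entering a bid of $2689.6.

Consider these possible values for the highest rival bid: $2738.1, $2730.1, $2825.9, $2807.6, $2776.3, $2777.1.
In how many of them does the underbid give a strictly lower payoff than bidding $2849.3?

The deviation hurts exactly when the highest competing bid lies strictly between $2689.6 and $2849.3 — underbidding then forfeits a profitable win.
$2738.1: inside the interval → strictly worse (loss $111.2).
$2730.1: inside the interval → strictly worse (loss $119.2).
$2825.9: inside the interval → strictly worse (loss $23.4).
$2807.6: inside the interval → strictly worse (loss $41.7).
$2776.3: inside the interval → strictly worse (loss $73).
$2777.1: inside the interval → strictly worse (loss $72.2).
Count: 6.

6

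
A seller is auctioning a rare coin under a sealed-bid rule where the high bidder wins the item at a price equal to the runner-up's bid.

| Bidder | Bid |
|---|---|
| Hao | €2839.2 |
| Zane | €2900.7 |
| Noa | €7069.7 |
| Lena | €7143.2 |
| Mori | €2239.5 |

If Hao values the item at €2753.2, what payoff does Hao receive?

€0

Highest bid: Lena at €7143.2, so Lena wins.
Second-highest bid: Noa at €7069.7 — that is the price the winner pays.
Hao did not win, so Hao pays nothing and receives nothing: payoff €0.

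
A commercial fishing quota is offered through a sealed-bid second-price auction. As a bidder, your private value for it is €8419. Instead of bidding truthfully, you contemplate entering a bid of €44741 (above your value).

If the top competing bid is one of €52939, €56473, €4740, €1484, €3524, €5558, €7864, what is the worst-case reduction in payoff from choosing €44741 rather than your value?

€0

€52939: same outcome either way → loss €0.
€56473: same outcome either way → loss €0.
€4740: same outcome either way → loss €0.
€1484: same outcome either way → loss €0.
€3524: same outcome either way → loss €0.
€5558: same outcome either way → loss €0.
€7864: same outcome either way → loss €0.
Maximum loss: €0.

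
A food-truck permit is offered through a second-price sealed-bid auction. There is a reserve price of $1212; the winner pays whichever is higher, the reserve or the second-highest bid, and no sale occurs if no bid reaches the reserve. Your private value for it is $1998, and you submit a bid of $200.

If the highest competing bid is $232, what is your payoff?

$0

Your bid $200 is below the highest competing bid $232, so you lose. Payoff $0.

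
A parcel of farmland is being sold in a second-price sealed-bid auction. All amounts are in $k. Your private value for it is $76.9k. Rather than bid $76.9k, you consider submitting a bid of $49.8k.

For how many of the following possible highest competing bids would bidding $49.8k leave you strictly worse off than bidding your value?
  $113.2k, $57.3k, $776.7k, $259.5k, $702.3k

1

The deviation hurts exactly when the highest competing bid lies strictly between $49.8k and $76.9k — underbidding then forfeits a profitable win.
$113.2k: above both → same outcome either way.
$57.3k: inside the interval → strictly worse (loss $19.6k).
$776.7k: above both → same outcome either way.
$259.5k: above both → same outcome either way.
$702.3k: above both → same outcome either way.
Count: 1.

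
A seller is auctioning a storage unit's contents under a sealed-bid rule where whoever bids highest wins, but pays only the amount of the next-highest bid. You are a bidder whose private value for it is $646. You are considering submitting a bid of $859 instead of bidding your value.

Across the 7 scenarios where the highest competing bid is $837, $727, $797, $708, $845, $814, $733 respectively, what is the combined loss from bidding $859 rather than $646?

$939

The deviation costs you only when the competing bid falls strictly between $646 and $859; elsewhere both bids give the same outcome.
$837: truthful payoff $0, deviation payoff −$191 → loss $191.
$727: truthful payoff $0, deviation payoff −$81 → loss $81.
$797: truthful payoff $0, deviation payoff −$151 → loss $151.
$708: truthful payoff $0, deviation payoff −$62 → loss $62.
$845: truthful payoff $0, deviation payoff −$199 → loss $199.
$814: truthful payoff $0, deviation payoff −$168 → loss $168.
$733: truthful payoff $0, deviation payoff −$87 → loss $87.
Total loss = $191 + $81 + $151 + $62 + $199 + $168 + $87 = $939.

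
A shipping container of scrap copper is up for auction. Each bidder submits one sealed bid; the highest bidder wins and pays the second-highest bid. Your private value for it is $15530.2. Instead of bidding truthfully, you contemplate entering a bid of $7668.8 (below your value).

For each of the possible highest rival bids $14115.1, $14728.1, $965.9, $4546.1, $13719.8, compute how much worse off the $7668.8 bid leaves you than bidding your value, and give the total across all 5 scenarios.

The deviation costs you only when the competing bid falls strictly between $7668.8 and $15530.2; elsewhere both bids give the same outcome.
$14115.1: truthful payoff $1415.1, deviation payoff $0 → loss $1415.1.
$14728.1: truthful payoff $802.1, deviation payoff $0 → loss $802.1.
$965.9: outcomes coincide → loss $0.
$4546.1: outcomes coincide → loss $0.
$13719.8: truthful payoff $1810.4, deviation payoff $0 → loss $1810.4.
Total loss = $1415.1 + $802.1 + $1810.4 = $4027.6.
Truthful bidding weakly dominates here: raising your bid can only win items priced above your value, and lowering it can only forfeit items priced below.

$4027.6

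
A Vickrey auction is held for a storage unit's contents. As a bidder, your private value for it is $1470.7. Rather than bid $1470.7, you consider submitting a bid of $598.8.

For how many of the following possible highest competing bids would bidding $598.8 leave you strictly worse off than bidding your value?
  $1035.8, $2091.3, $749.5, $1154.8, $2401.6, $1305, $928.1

5

The deviation hurts exactly when the highest competing bid lies strictly between $598.8 and $1470.7 — underbidding then forfeits a profitable win.
$1035.8: inside the interval → strictly worse (loss $434.9).
$2091.3: above both → same outcome either way.
$749.5: inside the interval → strictly worse (loss $721.2).
$1154.8: inside the interval → strictly worse (loss $315.9).
$2401.6: above both → same outcome either way.
$1305: inside the interval → strictly worse (loss $165.7).
$928.1: inside the interval → strictly worse (loss $542.6).
Count: 5.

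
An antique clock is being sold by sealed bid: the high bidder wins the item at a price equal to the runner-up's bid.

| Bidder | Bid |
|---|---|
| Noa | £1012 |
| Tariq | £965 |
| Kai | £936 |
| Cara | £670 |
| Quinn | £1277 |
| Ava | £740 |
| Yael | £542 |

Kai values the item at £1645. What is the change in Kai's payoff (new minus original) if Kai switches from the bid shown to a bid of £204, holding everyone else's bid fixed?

£0

The highest bid among the other bidders is £1277; Kai's bid doesn't change that.
Original bid £936: Kai is not highest (top rival bid is £1277); payoff £0.
Alternative bid £204: Kai is not highest (top rival bid is £1277); payoff £0.
Change in payoff = £0 − (£0) = £0.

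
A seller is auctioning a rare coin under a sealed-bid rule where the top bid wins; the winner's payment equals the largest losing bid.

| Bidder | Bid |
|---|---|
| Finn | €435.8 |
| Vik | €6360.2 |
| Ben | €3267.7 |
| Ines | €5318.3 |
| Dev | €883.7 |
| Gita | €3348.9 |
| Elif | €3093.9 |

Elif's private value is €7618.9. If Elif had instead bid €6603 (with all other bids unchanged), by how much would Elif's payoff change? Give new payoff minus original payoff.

The highest bid among the other bidders is €6360.2; Elif's bid doesn't change that.
Original bid €3093.9: Elif is not highest (top rival bid is €6360.2); payoff €0.
Alternative bid €6603: Elif is highest, pays the top rival bid €6360.2; payoff €7618.9 − €6360.2 = €1258.7.
Change in payoff = €1258.7 − (€0) = €1258.7.

€1258.7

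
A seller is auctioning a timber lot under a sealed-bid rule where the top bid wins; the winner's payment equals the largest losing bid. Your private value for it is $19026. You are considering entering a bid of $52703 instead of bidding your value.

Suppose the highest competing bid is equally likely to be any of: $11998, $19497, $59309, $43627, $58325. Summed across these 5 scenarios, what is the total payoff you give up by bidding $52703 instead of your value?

The deviation costs you only when the competing bid falls strictly between $19026 and $52703; elsewhere both bids give the same outcome.
$11998: outcomes coincide → loss $0.
$19497: truthful payoff $0, deviation payoff −$471 → loss $471.
$59309: outcomes coincide → loss $0.
$43627: truthful payoff $0, deviation payoff −$24601 → loss $24601.
$58325: outcomes coincide → loss $0.
Total loss = $471 + $24601 = $25072.

$25072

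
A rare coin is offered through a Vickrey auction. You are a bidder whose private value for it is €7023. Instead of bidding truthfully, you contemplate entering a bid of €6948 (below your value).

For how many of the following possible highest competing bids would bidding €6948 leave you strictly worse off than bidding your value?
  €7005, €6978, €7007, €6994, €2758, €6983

5

The deviation hurts exactly when the highest competing bid lies strictly between €6948 and €7023 — underbidding then forfeits a profitable win.
€7005: inside the interval → strictly worse (loss €18).
€6978: inside the interval → strictly worse (loss €45).
€7007: inside the interval → strictly worse (loss €16).
€6994: inside the interval → strictly worse (loss €29).
€2758: below both → same outcome either way.
€6983: inside the interval → strictly worse (loss €40).
Count: 5.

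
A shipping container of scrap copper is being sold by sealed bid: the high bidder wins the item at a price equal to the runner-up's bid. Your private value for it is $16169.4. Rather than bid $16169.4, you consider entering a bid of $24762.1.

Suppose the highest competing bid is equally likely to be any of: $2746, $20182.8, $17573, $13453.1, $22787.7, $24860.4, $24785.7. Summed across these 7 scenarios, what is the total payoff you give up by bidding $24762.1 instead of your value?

$12035.3

The deviation costs you only when the competing bid falls strictly between $16169.4 and $24762.1; elsewhere both bids give the same outcome.
$2746: outcomes coincide → loss $0.
$20182.8: truthful payoff $0, deviation payoff −$4013.4 → loss $4013.4.
$17573: truthful payoff $0, deviation payoff −$1403.6 → loss $1403.6.
$13453.1: outcomes coincide → loss $0.
$22787.7: truthful payoff $0, deviation payoff −$6618.3 → loss $6618.3.
$24860.4: outcomes coincide → loss $0.
$24785.7: outcomes coincide → loss $0.
Total loss = $4013.4 + $1403.6 + $6618.3 = $12035.3.
Truthful bidding weakly dominates here: raising your bid can only win items priced above your value, and lowering it can only forfeit items priced below.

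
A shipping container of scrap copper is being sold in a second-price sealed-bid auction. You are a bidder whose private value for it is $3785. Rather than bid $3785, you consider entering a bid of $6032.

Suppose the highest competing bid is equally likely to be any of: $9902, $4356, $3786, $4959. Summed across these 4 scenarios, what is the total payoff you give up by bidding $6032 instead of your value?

$1746

The deviation costs you only when the competing bid falls strictly between $3785 and $6032; elsewhere both bids give the same outcome.
$9902: outcomes coincide → loss $0.
$4356: truthful payoff $0, deviation payoff −$571 → loss $571.
$3786: truthful payoff $0, deviation payoff −$1 → loss $1.
$4959: truthful payoff $0, deviation payoff −$1174 → loss $1174.
Total loss = $571 + $1 + $1174 = $1746.
Truthful bidding weakly dominates here: raising your bid can only win items priced above your value, and lowering it can only forfeit items priced below.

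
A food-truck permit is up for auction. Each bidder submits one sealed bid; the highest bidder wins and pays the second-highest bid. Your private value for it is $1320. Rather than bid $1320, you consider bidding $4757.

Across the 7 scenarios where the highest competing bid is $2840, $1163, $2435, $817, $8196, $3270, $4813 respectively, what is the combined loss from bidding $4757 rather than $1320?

$4585

The deviation costs you only when the competing bid falls strictly between $1320 and $4757; elsewhere both bids give the same outcome.
$2840: truthful payoff $0, deviation payoff −$1520 → loss $1520.
$1163: outcomes coincide → loss $0.
$2435: truthful payoff $0, deviation payoff −$1115 → loss $1115.
$817: outcomes coincide → loss $0.
$8196: outcomes coincide → loss $0.
$3270: truthful payoff $0, deviation payoff −$1950 → loss $1950.
$4813: outcomes coincide → loss $0.
Total loss = $1520 + $1115 + $1950 = $4585.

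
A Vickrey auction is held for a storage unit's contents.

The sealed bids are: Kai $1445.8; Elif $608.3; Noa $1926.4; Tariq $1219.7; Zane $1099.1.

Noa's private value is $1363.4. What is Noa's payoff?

Highest bid: Noa at $1926.4, so Noa wins.
Second-highest bid: Kai at $1445.8 — that is the price the winner pays.
Noa's payoff = value − price = $1363.4 − $1445.8 = −$82.4.

−$82.4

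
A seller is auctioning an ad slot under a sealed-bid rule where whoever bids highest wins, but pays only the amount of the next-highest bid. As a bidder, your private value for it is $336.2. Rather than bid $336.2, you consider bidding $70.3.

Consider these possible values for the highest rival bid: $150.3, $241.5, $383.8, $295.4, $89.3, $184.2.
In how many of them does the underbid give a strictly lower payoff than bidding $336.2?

The deviation hurts exactly when the highest competing bid lies strictly between $70.3 and $336.2 — underbidding then forfeits a profitable win.
$150.3: inside the interval → strictly worse (loss $185.9).
$241.5: inside the interval → strictly worse (loss $94.7).
$383.8: above both → same outcome either way.
$295.4: inside the interval → strictly worse (loss $40.8).
$89.3: inside the interval → strictly worse (loss $246.9).
$184.2: inside the interval → strictly worse (loss $152).
Count: 5.

5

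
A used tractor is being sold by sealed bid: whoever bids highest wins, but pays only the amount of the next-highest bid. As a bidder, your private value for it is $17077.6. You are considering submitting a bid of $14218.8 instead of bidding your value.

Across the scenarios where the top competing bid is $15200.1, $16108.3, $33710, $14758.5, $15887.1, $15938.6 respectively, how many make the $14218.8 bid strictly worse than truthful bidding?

5

The deviation hurts exactly when the highest competing bid lies strictly between $14218.8 and $17077.6 — underbidding then forfeits a profitable win.
$15200.1: inside the interval → strictly worse (loss $1877.5).
$16108.3: inside the interval → strictly worse (loss $969.3).
$33710: above both → same outcome either way.
$14758.5: inside the interval → strictly worse (loss $2319.1).
$15887.1: inside the interval → strictly worse (loss $1190.5).
$15938.6: inside the interval → strictly worse (loss $1139).
Count: 5.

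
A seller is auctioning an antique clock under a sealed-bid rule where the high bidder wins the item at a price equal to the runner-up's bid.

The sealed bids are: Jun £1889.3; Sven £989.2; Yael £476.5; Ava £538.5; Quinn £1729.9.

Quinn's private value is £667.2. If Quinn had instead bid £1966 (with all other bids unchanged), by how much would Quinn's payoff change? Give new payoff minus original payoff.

−£1222.1

The highest bid among the other bidders is £1889.3; Quinn's bid doesn't change that.
Original bid £1729.9: Quinn is not highest (top rival bid is £1889.3); payoff £0.
Alternative bid £1966: Quinn is highest, pays the top rival bid £1889.3; payoff £667.2 − £1889.3 = −£1222.1.
Change in payoff = −£1222.1 − (£0) = −£1222.1.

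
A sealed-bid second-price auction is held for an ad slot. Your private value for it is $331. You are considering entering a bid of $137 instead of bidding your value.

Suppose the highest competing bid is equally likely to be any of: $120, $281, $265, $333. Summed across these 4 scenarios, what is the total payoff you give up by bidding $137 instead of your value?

$116

The deviation costs you only when the competing bid falls strictly between $137 and $331; elsewhere both bids give the same outcome.
$120: outcomes coincide → loss $0.
$281: truthful payoff $50, deviation payoff $0 → loss $50.
$265: truthful payoff $66, deviation payoff $0 → loss $66.
$333: outcomes coincide → loss $0.
Total loss = $50 + $66 = $116.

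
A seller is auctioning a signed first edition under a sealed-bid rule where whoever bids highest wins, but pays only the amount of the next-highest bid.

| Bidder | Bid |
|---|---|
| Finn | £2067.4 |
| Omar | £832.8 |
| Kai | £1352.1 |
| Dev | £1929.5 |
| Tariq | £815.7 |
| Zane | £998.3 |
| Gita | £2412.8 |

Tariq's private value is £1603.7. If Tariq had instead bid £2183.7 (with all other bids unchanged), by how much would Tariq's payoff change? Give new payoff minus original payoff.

The highest bid among the other bidders is £2412.8; Tariq's bid doesn't change that.
Original bid £815.7: Tariq is not highest (top rival bid is £2412.8); payoff £0.
Alternative bid £2183.7: Tariq is not highest (top rival bid is £2412.8); payoff £0.
Change in payoff = £0 − (£0) = £0.

£0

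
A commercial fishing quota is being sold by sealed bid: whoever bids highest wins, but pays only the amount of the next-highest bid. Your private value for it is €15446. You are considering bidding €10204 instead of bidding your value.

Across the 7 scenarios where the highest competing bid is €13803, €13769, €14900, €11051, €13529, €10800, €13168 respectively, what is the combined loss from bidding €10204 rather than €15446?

€17102

The deviation costs you only when the competing bid falls strictly between €10204 and €15446; elsewhere both bids give the same outcome.
€13803: truthful payoff €1643, deviation payoff €0 → loss €1643.
€13769: truthful payoff €1677, deviation payoff €0 → loss €1677.
€14900: truthful payoff €546, deviation payoff €0 → loss €546.
€11051: truthful payoff €4395, deviation payoff €0 → loss €4395.
€13529: truthful payoff €1917, deviation payoff €0 → loss €1917.
€10800: truthful payoff €4646, deviation payoff €0 → loss €4646.
€13168: truthful payoff €2278, deviation payoff €0 → loss €2278.
Total loss = €1643 + €1677 + €546 + €4395 + €1917 + €4646 + €2278 = €17102.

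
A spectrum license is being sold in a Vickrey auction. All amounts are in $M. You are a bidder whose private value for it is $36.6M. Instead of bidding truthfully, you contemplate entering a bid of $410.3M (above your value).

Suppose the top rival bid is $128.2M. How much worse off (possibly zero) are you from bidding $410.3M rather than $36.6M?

Bidding your value $36.6M: you lose (since $36.6M < $128.2M). Payoff $0M.
Bidding $410.3M: you win and pay $128.2M. Payoff $36.6M − $128.2M = −$91.6M.
The competing bid $128.2M lies between your value and your inflated bid, so overbidding wins an item priced above your value.
Loss from deviating = $0M − (−$91.6M) = $91.6M.

$91.6M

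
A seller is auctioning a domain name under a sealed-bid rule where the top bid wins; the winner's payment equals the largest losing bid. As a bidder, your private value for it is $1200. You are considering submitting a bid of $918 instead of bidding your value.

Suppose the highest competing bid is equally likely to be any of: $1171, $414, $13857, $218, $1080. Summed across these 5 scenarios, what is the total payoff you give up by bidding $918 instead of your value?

The deviation costs you only when the competing bid falls strictly between $918 and $1200; elsewhere both bids give the same outcome.
$1171: truthful payoff $29, deviation payoff $0 → loss $29.
$414: outcomes coincide → loss $0.
$13857: outcomes coincide → loss $0.
$218: outcomes coincide → loss $0.
$1080: truthful payoff $120, deviation payoff $0 → loss $120.
Total loss = $29 + $120 = $149.

$149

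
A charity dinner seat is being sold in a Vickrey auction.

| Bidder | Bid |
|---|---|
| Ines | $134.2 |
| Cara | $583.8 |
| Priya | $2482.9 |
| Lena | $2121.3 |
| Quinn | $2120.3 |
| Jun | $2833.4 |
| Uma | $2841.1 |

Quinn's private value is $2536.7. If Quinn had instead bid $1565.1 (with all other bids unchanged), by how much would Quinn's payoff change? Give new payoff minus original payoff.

The highest bid among the other bidders is $2841.1; Quinn's bid doesn't change that.
Original bid $2120.3: Quinn is not highest (top rival bid is $2841.1); payoff $0.
Alternative bid $1565.1: Quinn is not highest (top rival bid is $2841.1); payoff $0.
Change in payoff = $0 − ($0) = $0.

$0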